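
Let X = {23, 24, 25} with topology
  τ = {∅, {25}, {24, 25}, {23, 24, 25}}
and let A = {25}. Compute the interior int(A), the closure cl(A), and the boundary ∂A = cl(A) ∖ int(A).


int(A) = {25}, cl(A) = {23, 24, 25}, ∂A = {23, 24}.

Closed sets in (X, τ) are complements of opens:
  closed(X, τ) = {∅, {23}, {23, 24}, {23, 24, 25}}.
int(A) = ⋃ {U ∈ τ : U ⊆ A}. Opens contained in A: ∅, {25}.
Taking the union of these: int(A) = {25}.
cl(A) = ⋂ {C closed : A ⊆ C}. Closed sets containing A: {23, 24, 25}.
Intersecting these: cl(A) = {23, 24, 25}.
∂A = cl(A) ∖ int(A) = {23, 24, 25} ∖ {25} = {23, 24}.


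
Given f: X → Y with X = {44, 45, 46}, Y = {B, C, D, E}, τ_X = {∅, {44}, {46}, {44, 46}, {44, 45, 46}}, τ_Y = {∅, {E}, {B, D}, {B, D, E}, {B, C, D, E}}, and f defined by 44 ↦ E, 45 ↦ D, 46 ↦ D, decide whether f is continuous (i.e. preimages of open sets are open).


f is NOT continuous.

Compute f^{-1}(U) for each U ∈ τ_Y:
  U = ∅: f^{-1}(U) = ∅ ∈ τ_X ✓.
  U = {E}: f^{-1}(U) = {44} ∈ τ_X ✓.
  U = {B, D}: f^{-1}(U) = {45, 46} ∉ τ_X ✗.
  U = {B, D, E}: f^{-1}(U) = {44, 45, 46} ∈ τ_X ✓.
  U = {B, C, D, E}: f^{-1}(U) = {44, 45, 46} ∈ τ_X ✓.
Found U = {B, D} with f^{-1}(U) = {45, 46} not in τ_X. Therefore f is NOT continuous.


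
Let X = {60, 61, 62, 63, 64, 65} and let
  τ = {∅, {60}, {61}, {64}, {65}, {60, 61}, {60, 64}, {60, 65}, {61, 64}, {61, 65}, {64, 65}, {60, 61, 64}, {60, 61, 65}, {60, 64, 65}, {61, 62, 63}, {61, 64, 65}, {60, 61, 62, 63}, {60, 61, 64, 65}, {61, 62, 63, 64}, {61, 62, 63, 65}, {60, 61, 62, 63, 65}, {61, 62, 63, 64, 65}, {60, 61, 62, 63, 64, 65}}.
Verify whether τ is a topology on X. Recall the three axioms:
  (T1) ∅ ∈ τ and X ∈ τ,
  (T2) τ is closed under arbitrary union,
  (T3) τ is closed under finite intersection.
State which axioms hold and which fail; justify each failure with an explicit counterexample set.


τ is NOT a topology on X.

Axiom (T1): ∅ ∈ τ? Yes; X ∈ τ? Yes.
Axiom (T2/T3): check pairwise unions and intersections of members of τ.
Counterexample for (T2): {60} ∪ {61, 62, 63, 64} = {60, 61, 62, 63, 64} ∉ τ. Therefore τ is NOT a topology.


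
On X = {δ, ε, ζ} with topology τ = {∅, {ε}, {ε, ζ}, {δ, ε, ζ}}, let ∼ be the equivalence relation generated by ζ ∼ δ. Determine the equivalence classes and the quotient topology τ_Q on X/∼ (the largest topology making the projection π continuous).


X/∼ = {[δ=ζ], [ε]}; |τ_Q| = 3.

Equivalence classes: [δ=ζ], [ε].
Quotient map π: X → X/∼ sends δ ↦ [δ=ζ], ε ↦ [ε], ζ ↦ [δ=ζ].
For each subset V ⊆ X/∼, compute π^{-1}(V) ⊆ X and check whether π^{-1}(V) ∈ τ. V is open in τ_Q iff π^{-1}(V) ∈ τ.
  V = {}: π^{-1}(V) = ∅ ∈ τ ✓.
  V = {[δ=ζ]}: π^{-1}(V) = {δ, ζ} ∉ τ ✗.
  V = {[ε]}: π^{-1}(V) = {ε} ∈ τ ✓.
  V = {[δ=ζ], [ε]}: π^{-1}(V) = {δ, ε, ζ} ∈ τ ✓.
Open sets in the quotient: τ_Q = {{}, {[ε]}, {[δ=ζ], [ε]}} (3 elements).


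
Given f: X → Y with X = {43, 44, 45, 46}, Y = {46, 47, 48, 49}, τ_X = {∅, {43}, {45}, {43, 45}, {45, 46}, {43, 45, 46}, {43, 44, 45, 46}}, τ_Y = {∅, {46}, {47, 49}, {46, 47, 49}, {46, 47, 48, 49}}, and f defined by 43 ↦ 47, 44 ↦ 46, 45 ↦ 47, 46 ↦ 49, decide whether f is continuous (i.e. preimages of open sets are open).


f is NOT continuous.

Compute f^{-1}(U) for each U ∈ τ_Y:
  U = ∅: f^{-1}(U) = ∅ ∈ τ_X ✓.
  U = {46}: f^{-1}(U) = {44} ∉ τ_X ✗.
  U = {47, 49}: f^{-1}(U) = {43, 45, 46} ∈ τ_X ✓.
  U = {46, 47, 49}: f^{-1}(U) = {43, 44, 45, 46} ∈ τ_X ✓.
  U = {46, 47, 48, 49}: f^{-1}(U) = {43, 44, 45, 46} ∈ τ_X ✓.
Found U = {46} with f^{-1}(U) = {44} not in τ_X. Therefore f is NOT continuous.


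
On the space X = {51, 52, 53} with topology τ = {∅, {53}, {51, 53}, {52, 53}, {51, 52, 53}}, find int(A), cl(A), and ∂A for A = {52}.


int(A) = ∅, cl(A) = {52}, ∂A = {52}.

Closed sets in (X, τ) are complements of opens:
  closed(X, τ) = {∅, {51}, {52}, {51, 52}, {51, 52, 53}}.
int(A) = ⋃ {U ∈ τ : U ⊆ A}. Opens contained in A: ∅.
Taking the union of these: int(A) = ∅.
cl(A) = ⋂ {C closed : A ⊆ C}. Closed sets containing A: {52}, {51, 52}, {51, 52, 53}.
Intersecting these: cl(A) = {52}.
∂A = cl(A) ∖ int(A) = {52} ∖ ∅ = {52}.


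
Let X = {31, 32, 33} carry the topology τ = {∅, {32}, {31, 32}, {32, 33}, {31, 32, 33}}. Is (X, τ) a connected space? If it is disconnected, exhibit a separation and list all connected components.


(X, τ) is connected.

Find clopen sets (U ∈ τ with X ∖ U ∈ τ):
  U = ∅, X ∖ U = {31, 32, 33} — both open, so U is clopen.
  U = {31, 32, 33}, X ∖ U = ∅ — both open, so U is clopen.
Only trivial clopens (∅ and X) exist, so (X, τ) is connected.
Compute connected components by grouping points that agree on all clopens:
  component: {31, 32, 33}


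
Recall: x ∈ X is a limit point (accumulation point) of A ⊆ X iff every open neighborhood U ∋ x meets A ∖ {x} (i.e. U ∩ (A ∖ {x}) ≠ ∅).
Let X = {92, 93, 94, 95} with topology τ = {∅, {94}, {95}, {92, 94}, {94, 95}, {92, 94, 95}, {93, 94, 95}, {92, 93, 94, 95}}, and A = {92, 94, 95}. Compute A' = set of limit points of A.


A' = {92, 93}

For each x ∈ X, list the open sets U ∈ τ with x ∈ U, then check whether U ∩ (A ∖ {x}) ≠ ∅ for every such U.
  x = 92: opens ∋ x are {92, 94}, {92, 94, 95}, {92, 93, 94, 95}; each meets A ∖ {92}, so x IS a limit point.
  x = 93: opens ∋ x are {93, 94, 95}, {92, 93, 94, 95}; each meets A ∖ {93}, so x IS a limit point.
  x = 94: open {94} ∋ x has {94} ∩ (A ∖ {94}) = ∅, so x is NOT a limit point.
  x = 95: open {95} ∋ x has {95} ∩ (A ∖ {95}) = ∅, so x is NOT a limit point.
Collecting: A' = {92, 93}.


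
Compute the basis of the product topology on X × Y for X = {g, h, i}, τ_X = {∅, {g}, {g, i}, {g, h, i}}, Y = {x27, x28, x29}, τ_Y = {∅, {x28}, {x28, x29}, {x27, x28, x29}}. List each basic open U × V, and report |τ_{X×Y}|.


Basis B = {∅ × ∅, {g} × {x28}, {g} × {x28, x29}, {g, i} × {x28}, {g} × {x27, x28, x29}, {g, h, i} × {x28}, {g, i} × {x28, x29}, {g, i} × {x27, x28, x29}, {g, h, i} × {x28, x29}, {g, h, i} × {x27, x28, x29}}; |τ_{X×Y}| = 20.

Enumerate products U × V with U ∈ τ_X, V ∈ τ_Y (deduplicated):
  ∅ × ∅ = {} (∅)
  {g} × {x28} = {(g,x28)}
  {g} × {x28, x29} = {(g,x28), (g,x29)}
  {g, i} × {x28} = {(g,x28), (i,x28)}
  {g} × {x27, x28, x29} = {(g,x27), (g,x28), (g,x29)}
  {g, h, i} × {x28} = {(g,x28), (h,x28), (i,x28)}
  {g, i} × {x28, x29} = {(g,x28), (g,x29), (i,x28), (i,x29)}
  {g, i} × {x27, x28, x29} = {(g,x27), (g,x28), (g,x29), (i,x27), (i,x28), (i,x29)}
  {g, h, i} × {x28, x29} = {(g,x28), (g,x29), (h,x28), (h,x29), (i,x28), (i,x29)}
  {g, h, i} × {x27, x28, x29} = {(g,x27), (g,x28), (g,x29), (h,x27), (h,x28), (h,x29), (i,x27), (i,x28), (i,x29)}
These 10 distinct sets form the basis B.
Close under arbitrary unions to get τ_{X×Y}; counting gives |τ_{X×Y}| = 20.


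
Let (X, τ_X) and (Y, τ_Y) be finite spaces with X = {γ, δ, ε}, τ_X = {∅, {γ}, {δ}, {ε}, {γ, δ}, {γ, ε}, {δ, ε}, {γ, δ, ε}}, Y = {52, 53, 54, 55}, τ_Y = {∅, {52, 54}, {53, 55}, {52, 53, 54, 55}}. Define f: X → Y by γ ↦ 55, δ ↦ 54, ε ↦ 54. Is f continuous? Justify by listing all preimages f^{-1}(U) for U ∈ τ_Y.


f IS continuous.

Compute f^{-1}(U) for each U ∈ τ_Y:
  U = ∅: f^{-1}(U) = ∅ ∈ τ_X ✓.
  U = {52, 54}: f^{-1}(U) = {δ, ε} ∈ τ_X ✓.
  U = {53, 55}: f^{-1}(U) = {γ} ∈ τ_X ✓.
  U = {52, 53, 54, 55}: f^{-1}(U) = {γ, δ, ε} ∈ τ_X ✓.
Every preimage lies in τ_X, so f IS continuous.


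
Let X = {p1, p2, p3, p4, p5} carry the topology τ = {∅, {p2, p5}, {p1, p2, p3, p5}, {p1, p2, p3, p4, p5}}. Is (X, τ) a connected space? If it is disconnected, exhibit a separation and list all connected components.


(X, τ) is connected.

Find clopen sets (U ∈ τ with X ∖ U ∈ τ):
  U = ∅, X ∖ U = {p1, p2, p3, p4, p5} — both open, so U is clopen.
  U = {p1, p2, p3, p4, p5}, X ∖ U = ∅ — both open, so U is clopen.
Only trivial clopens (∅ and X) exist, so (X, τ) is connected.
Compute connected components by grouping points that agree on all clopens:
  component: {p1, p2, p3, p4, p5}


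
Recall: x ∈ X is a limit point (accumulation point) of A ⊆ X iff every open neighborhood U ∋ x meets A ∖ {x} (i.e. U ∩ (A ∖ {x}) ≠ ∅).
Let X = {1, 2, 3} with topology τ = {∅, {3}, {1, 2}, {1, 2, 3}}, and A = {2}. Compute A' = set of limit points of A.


A' = {1}

For each x ∈ X, list the open sets U ∈ τ with x ∈ U, then check whether U ∩ (A ∖ {x}) ≠ ∅ for every such U.
  x = 1: opens ∋ x are {1, 2}, {1, 2, 3}; each meets A ∖ {1}, so x IS a limit point.
  x = 2: open {1, 2} ∋ x has {1, 2} ∩ (A ∖ {2}) = ∅, so x is NOT a limit point.
  x = 3: open {3} ∋ x has {3} ∩ (A ∖ {3}) = ∅, so x is NOT a limit point.
Collecting: A' = {1}.


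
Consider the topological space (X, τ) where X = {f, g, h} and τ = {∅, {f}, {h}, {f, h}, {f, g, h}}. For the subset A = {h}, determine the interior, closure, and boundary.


int(A) = {h}, cl(A) = {g, h}, ∂A = {g}.

Closed sets in (X, τ) are complements of opens:
  closed(X, τ) = {∅, {g}, {f, g}, {g, h}, {f, g, h}}.
int(A) = ⋃ {U ∈ τ : U ⊆ A}. Opens contained in A: ∅, {h}.
Taking the union of these: int(A) = {h}.
cl(A) = ⋂ {C closed : A ⊆ C}. Closed sets containing A: {g, h}, {f, g, h}.
Intersecting these: cl(A) = {g, h}.
∂A = cl(A) ∖ int(A) = {g, h} ∖ {h} = {g}.


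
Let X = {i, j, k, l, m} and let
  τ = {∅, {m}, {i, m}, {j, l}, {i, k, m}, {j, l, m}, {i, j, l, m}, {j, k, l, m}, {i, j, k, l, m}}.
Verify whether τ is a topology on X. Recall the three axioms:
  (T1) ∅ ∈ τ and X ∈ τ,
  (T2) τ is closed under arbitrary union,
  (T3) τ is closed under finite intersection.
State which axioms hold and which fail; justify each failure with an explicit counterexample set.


τ is NOT a topology on X.

Axiom (T1): ∅ ∈ τ? Yes; X ∈ τ? Yes.
Axiom (T2/T3): check pairwise unions and intersections of members of τ.
Counterexample for (T3): {i, k, m} ∩ {j, k, l, m} = {k, m} ∉ τ. Therefore τ is NOT a topology.


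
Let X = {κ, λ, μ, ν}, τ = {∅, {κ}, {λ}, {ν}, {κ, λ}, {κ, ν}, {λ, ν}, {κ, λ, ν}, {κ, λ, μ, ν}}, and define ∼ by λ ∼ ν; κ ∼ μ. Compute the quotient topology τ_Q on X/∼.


X/∼ = {[κ=μ], [λ=ν]}; |τ_Q| = 3.

Equivalence classes: [κ=μ], [λ=ν].
Quotient map π: X → X/∼ sends κ ↦ [κ=μ], λ ↦ [λ=ν], μ ↦ [κ=μ], ν ↦ [λ=ν].
For each subset V ⊆ X/∼, compute π^{-1}(V) ⊆ X and check whether π^{-1}(V) ∈ τ. V is open in τ_Q iff π^{-1}(V) ∈ τ.
  V = {}: π^{-1}(V) = ∅ ∈ τ ✓.
  V = {[κ=μ]}: π^{-1}(V) = {κ, μ} ∉ τ ✗.
  V = {[λ=ν]}: π^{-1}(V) = {λ, ν} ∈ τ ✓.
  V = {[κ=μ], [λ=ν]}: π^{-1}(V) = {κ, λ, μ, ν} ∈ τ ✓.
Open sets in the quotient: τ_Q = {{}, {[λ=ν]}, {[κ=μ], [λ=ν]}} (3 elements).


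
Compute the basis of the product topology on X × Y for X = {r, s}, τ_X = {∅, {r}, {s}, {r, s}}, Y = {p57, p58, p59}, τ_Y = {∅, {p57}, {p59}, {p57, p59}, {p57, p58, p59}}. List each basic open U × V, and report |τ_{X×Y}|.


Basis B = {∅ × ∅, {r} × {p57}, {r} × {p59}, {s} × {p57}, {s} × {p59}, {r} × {p57, p59}, {r, s} × {p57}, {r, s} × {p59}, {s} × {p57, p59}, {r} × {p57, p58, p59}, {s} × {p57, p58, p59}, {r, s} × {p57, p59}, {r, s} × {p57, p58, p59}}; |τ_{X×Y}| = 25.

Enumerate products U × V with U ∈ τ_X, V ∈ τ_Y (deduplicated):
  ∅ × ∅ = {} (∅)
  {r} × {p57} = {(r,p57)}
  {r} × {p59} = {(r,p59)}
  {s} × {p57} = {(s,p57)}
  {s} × {p59} = {(s,p59)}
  {r} × {p57, p59} = {(r,p57), (r,p59)}
  {r, s} × {p57} = {(r,p57), (s,p57)}
  {r, s} × {p59} = {(r,p59), (s,p59)}
  {s} × {p57, p59} = {(s,p57), (s,p59)}
  {r} × {p57, p58, p59} = {(r,p57), (r,p58), (r,p59)}
  {s} × {p57, p58, p59} = {(s,p57), (s,p58), (s,p59)}
  {r, s} × {p57, p59} = {(r,p57), (r,p59), (s,p57), (s,p59)}
  {r, s} × {p57, p58, p59} = {(r,p57), (r,p58), (r,p59), (s,p57), (s,p58), (s,p59)}
These 13 distinct sets form the basis B.
Close under arbitrary unions to get τ_{X×Y}; counting gives |τ_{X×Y}| = 25.


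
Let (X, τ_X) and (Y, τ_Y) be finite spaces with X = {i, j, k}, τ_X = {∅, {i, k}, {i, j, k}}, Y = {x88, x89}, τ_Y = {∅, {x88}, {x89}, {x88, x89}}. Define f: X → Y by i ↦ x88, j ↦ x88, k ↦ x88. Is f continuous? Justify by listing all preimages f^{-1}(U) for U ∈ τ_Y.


f IS continuous.

Compute f^{-1}(U) for each U ∈ τ_Y:
  U = ∅: f^{-1}(U) = ∅ ∈ τ_X ✓.
  U = {x88}: f^{-1}(U) = {i, j, k} ∈ τ_X ✓.
  U = {x89}: f^{-1}(U) = ∅ ∈ τ_X ✓.
  U = {x88, x89}: f^{-1}(U) = {i, j, k} ∈ τ_X ✓.
Every preimage lies in τ_X, so f IS continuous.


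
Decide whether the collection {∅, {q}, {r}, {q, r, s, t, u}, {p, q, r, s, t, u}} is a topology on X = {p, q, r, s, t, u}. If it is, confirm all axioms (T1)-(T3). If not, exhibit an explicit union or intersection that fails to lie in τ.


τ is NOT a topology on X.

Axiom (T1): ∅ ∈ τ? Yes; X ∈ τ? Yes.
Axiom (T2/T3): check pairwise unions and intersections of members of τ.
Counterexample for (T2): {q} ∪ {r} = {q, r} ∉ τ. Therefore τ is NOT a topology.


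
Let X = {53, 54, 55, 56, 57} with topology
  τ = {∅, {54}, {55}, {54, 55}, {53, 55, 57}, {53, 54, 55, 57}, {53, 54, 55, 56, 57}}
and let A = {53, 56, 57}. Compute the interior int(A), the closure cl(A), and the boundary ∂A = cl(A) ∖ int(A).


int(A) = ∅, cl(A) = {53, 56, 57}, ∂A = {53, 56, 57}.

Closed sets in (X, τ) are complements of opens:
  closed(X, τ) = {∅, {56}, {54, 56}, {53, 56, 57}, {53, 54, 56, 57}, {53, 55, 56, 57}, {53, 54, 55, 56, 57}}.
int(A) = ⋃ {U ∈ τ : U ⊆ A}. Opens contained in A: ∅.
Taking the union of these: int(A) = ∅.
cl(A) = ⋂ {C closed : A ⊆ C}. Closed sets containing A: {53, 56, 57}, {53, 54, 56, 57}, {53, 55, 56, 57}, {53, 54, 55, 56, 57}.
Intersecting these: cl(A) = {53, 56, 57}.
∂A = cl(A) ∖ int(A) = {53, 56, 57} ∖ ∅ = {53, 56, 57}.


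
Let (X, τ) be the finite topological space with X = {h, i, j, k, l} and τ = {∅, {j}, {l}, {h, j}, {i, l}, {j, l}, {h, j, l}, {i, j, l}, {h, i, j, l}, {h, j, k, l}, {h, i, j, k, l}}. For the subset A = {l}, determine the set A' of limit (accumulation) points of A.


A' = {i, k}

For each x ∈ X, list the open sets U ∈ τ with x ∈ U, then check whether U ∩ (A ∖ {x}) ≠ ∅ for every such U.
  x = h: open {h, j} ∋ x has {h, j} ∩ (A ∖ {h}) = ∅, so x is NOT a limit point.
  x = i: opens ∋ x are {i, l}, {i, j, l}, {h, i, j, l}, {h, i, j, k, l}; each meets A ∖ {i}, so x IS a limit point.
  x = j: open {j} ∋ x has {j} ∩ (A ∖ {j}) = ∅, so x is NOT a limit point.
  x = k: opens ∋ x are {h, j, k, l}, {h, i, j, k, l}; each meets A ∖ {k}, so x IS a limit point.
  x = l: open {l} ∋ x has {l} ∩ (A ∖ {l}) = ∅, so x is NOT a limit point.
Collecting: A' = {i, k}.


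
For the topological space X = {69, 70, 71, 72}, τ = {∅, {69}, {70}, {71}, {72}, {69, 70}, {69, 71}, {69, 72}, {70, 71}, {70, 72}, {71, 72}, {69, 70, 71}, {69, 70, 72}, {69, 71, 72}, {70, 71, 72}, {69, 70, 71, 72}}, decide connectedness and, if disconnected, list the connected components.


(X, τ) is disconnected; components = [{69}, {70}, {71}, {72}].

Find clopen sets (U ∈ τ with X ∖ U ∈ τ):
  U = ∅, X ∖ U = {69, 70, 71, 72} — both open, so U is clopen.
  U = {69}, X ∖ U = {70, 71, 72} — both open, so U is clopen.
  U = {70}, X ∖ U = {69, 71, 72} — both open, so U is clopen.
  U = {71}, X ∖ U = {69, 70, 72} — both open, so U is clopen.
  U = {72}, X ∖ U = {69, 70, 71} — both open, so U is clopen.
  U = {69, 70}, X ∖ U = {71, 72} — both open, so U is clopen.
  U = {69, 71}, X ∖ U = {70, 72} — both open, so U is clopen.
  U = {69, 72}, X ∖ U = {70, 71} — both open, so U is clopen.
  U = {70, 71}, X ∖ U = {69, 72} — both open, so U is clopen.
  U = {70, 72}, X ∖ U = {69, 71} — both open, so U is clopen.
  U = {71, 72}, X ∖ U = {69, 70} — both open, so U is clopen.
  U = {69, 70, 71}, X ∖ U = {72} — both open, so U is clopen.
  U = {69, 70, 72}, X ∖ U = {71} — both open, so U is clopen.
  U = {69, 71, 72}, X ∖ U = {70} — both open, so U is clopen.
  U = {70, 71, 72}, X ∖ U = {69} — both open, so U is clopen.
  U = {69, 70, 71, 72}, X ∖ U = ∅ — both open, so U is clopen.
Nontrivial clopen(s) exist: e.g. {70, 71}. So (X, τ) is disconnected.
Compute connected components by grouping points that agree on all clopens:
  component: {69}
  component: {70}
  component: {71}
  component: {72}


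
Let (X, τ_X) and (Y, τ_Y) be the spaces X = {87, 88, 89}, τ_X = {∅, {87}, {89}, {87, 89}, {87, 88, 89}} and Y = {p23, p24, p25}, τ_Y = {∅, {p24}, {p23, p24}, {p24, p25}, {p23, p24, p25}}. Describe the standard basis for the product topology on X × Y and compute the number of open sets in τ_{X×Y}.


Basis B = {∅ × ∅, {87} × {p24}, {89} × {p24}, {87} × {p23, p24}, {87} × {p24, p25}, {87, 89} × {p24}, {89} × {p23, p24}, {89} × {p24, p25}, {87} × {p23, p24, p25}, {87, 88, 89} × {p24}, {89} × {p23, p24, p25}, {87, 89} × {p23, p24}, {87, 89} × {p24, p25}, {87, 89} × {p23, p24, p25}, {87, 88, 89} × {p23, p24}, {87, 88, 89} × {p24, p25}, {87, 88, 89} × {p23, p24, p25}}; |τ_{X×Y}| = 50.

Enumerate products U × V with U ∈ τ_X, V ∈ τ_Y (deduplicated):
  ∅ × ∅ = {} (∅)
  {87} × {p24} = {(87,p24)}
  {89} × {p24} = {(89,p24)}
  {87} × {p23, p24} = {(87,p23), (87,p24)}
  {87} × {p24, p25} = {(87,p24), (87,p25)}
  {87, 89} × {p24} = {(87,p24), (89,p24)}
  {89} × {p23, p24} = {(89,p23), (89,p24)}
  {89} × {p24, p25} = {(89,p24), (89,p25)}
  {87} × {p23, p24, p25} = {(87,p23), (87,p24), (87,p25)}
  {87, 88, 89} × {p24} = {(87,p24), (88,p24), (89,p24)}
  {89} × {p23, p24, p25} = {(89,p23), (89,p24), (89,p25)}
  {87, 89} × {p23, p24} = {(87,p23), (87,p24), (89,p23), (89,p24)}
  {87, 89} × {p24, p25} = {(87,p24), (87,p25), (89,p24), (89,p25)}
  {87, 89} × {p23, p24, p25} = {(87,p23), (87,p24), (87,p25), (89,p23), (89,p24), (89,p25)}
  {87, 88, 89} × {p23, p24} = {(87,p23), (87,p24), (88,p23), (88,p24), (89,p23), (89,p24)}
  {87, 88, 89} × {p24, p25} = {(87,p24), (87,p25), (88,p24), (88,p25), (89,p24), (89,p25)}
  {87, 88, 89} × {p23, p24, p25} = {(87,p23), (87,p24), (87,p25), (88,p23), (88,p24), (88,p25), (89,p23), (89,p24), (89,p25)}
These 17 distinct sets form the basis B.
Close under arbitrary unions to get τ_{X×Y}; counting gives |τ_{X×Y}| = 50.


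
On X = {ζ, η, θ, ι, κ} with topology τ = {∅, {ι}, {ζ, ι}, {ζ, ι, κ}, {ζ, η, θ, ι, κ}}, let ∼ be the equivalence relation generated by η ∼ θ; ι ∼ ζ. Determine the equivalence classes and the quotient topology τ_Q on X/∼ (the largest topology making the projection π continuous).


X/∼ = {[ζ=ι], [η=θ], [κ]}; |τ_Q| = 4.

Equivalence classes: [ζ=ι], [η=θ], [κ].
Quotient map π: X → X/∼ sends ζ ↦ [ζ=ι], η ↦ [η=θ], θ ↦ [η=θ], ι ↦ [ζ=ι], κ ↦ [κ].
For each subset V ⊆ X/∼, compute π^{-1}(V) ⊆ X and check whether π^{-1}(V) ∈ τ. V is open in τ_Q iff π^{-1}(V) ∈ τ.
  V = {}: π^{-1}(V) = ∅ ∈ τ ✓.
  V = {[ζ=ι]}: π^{-1}(V) = {ζ, ι} ∈ τ ✓.
  V = {[η=θ]}: π^{-1}(V) = {η, θ} ∉ τ ✗.
  V = {[ζ=ι], [η=θ]}: π^{-1}(V) = {ζ, η, θ, ι} ∉ τ ✗.
  V = {[κ]}: π^{-1}(V) = {κ} ∉ τ ✗.
  V = {[ζ=ι], [κ]}: π^{-1}(V) = {ζ, ι, κ} ∈ τ ✓.
  V = {[η=θ], [κ]}: π^{-1}(V) = {η, θ, κ} ∉ τ ✗.
  V = {[ζ=ι], [η=θ], [κ]}: π^{-1}(V) = {ζ, η, θ, ι, κ} ∈ τ ✓.
Open sets in the quotient: τ_Q = {{}, {[ζ=ι]}, {[ζ=ι], [κ]}, {[ζ=ι], [η=θ], [κ]}} (4 elements).


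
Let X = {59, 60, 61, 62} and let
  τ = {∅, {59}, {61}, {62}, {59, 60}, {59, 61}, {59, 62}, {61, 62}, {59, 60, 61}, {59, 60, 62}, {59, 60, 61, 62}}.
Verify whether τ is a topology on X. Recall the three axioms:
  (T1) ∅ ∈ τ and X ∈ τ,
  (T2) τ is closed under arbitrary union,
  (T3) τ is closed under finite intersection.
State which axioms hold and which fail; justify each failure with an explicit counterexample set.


τ is NOT a topology on X.

Axiom (T1): ∅ ∈ τ? Yes; X ∈ τ? Yes.
Axiom (T2/T3): check pairwise unions and intersections of members of τ.
Counterexample for (T2): {59} ∪ {61, 62} = {59, 61, 62} ∉ τ. Therefore τ is NOT a topology.


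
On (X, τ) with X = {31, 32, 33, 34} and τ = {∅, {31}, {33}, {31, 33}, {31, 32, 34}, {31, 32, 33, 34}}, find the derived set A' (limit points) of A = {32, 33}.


A' = {34}

For each x ∈ X, list the open sets U ∈ τ with x ∈ U, then check whether U ∩ (A ∖ {x}) ≠ ∅ for every such U.
  x = 31: open {31} ∋ x has {31} ∩ (A ∖ {31}) = ∅, so x is NOT a limit point.
  x = 32: open {31, 32, 34} ∋ x has {31, 32, 34} ∩ (A ∖ {32}) = ∅, so x is NOT a limit point.
  x = 33: open {33} ∋ x has {33} ∩ (A ∖ {33}) = ∅, so x is NOT a limit point.
  x = 34: opens ∋ x are {31, 32, 34}, {31, 32, 33, 34}; each meets A ∖ {34}, so x IS a limit point.
Collecting: A' = {34}.


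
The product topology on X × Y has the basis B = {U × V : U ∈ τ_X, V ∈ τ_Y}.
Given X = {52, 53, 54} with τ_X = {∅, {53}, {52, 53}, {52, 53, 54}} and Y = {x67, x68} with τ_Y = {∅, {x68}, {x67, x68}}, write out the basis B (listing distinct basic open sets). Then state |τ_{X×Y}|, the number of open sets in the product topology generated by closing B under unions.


Basis B = {∅ × ∅, {53} × {x68}, {52, 53} × {x68}, {53} × {x67, x68}, {52, 53, 54} × {x68}, {52, 53} × {x67, x68}, {52, 53, 54} × {x67, x68}}; |τ_{X×Y}| = 10.

Enumerate products U × V with U ∈ τ_X, V ∈ τ_Y (deduplicated):
  ∅ × ∅ = {} (∅)
  {53} × {x68} = {(53,x68)}
  {52, 53} × {x68} = {(52,x68), (53,x68)}
  {53} × {x67, x68} = {(53,x67), (53,x68)}
  {52, 53, 54} × {x68} = {(52,x68), (53,x68), (54,x68)}
  {52, 53} × {x67, x68} = {(52,x67), (52,x68), (53,x67), (53,x68)}
  {52, 53, 54} × {x67, x68} = {(52,x67), (52,x68), (53,x67), (53,x68), (54,x67), (54,x68)}
These 7 distinct sets form the basis B.
Close under arbitrary unions to get τ_{X×Y}; counting gives |τ_{X×Y}| = 10.


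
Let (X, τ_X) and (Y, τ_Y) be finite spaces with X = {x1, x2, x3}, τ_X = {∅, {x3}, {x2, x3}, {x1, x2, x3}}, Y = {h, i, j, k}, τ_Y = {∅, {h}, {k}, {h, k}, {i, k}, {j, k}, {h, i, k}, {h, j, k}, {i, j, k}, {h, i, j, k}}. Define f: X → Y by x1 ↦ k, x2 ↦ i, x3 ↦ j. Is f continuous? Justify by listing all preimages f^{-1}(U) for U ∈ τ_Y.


f is NOT continuous.

Compute f^{-1}(U) for each U ∈ τ_Y:
  U = ∅: f^{-1}(U) = ∅ ∈ τ_X ✓.
  U = {h}: f^{-1}(U) = ∅ ∈ τ_X ✓.
  U = {k}: f^{-1}(U) = {x1} ∉ τ_X ✗.
  U = {h, k}: f^{-1}(U) = {x1} ∉ τ_X ✗.
  U = {i, k}: f^{-1}(U) = {x1, x2} ∉ τ_X ✗.
  U = {j, k}: f^{-1}(U) = {x1, x3} ∉ τ_X ✗.
  U = {h, i, k}: f^{-1}(U) = {x1, x2} ∉ τ_X ✗.
  U = {h, j, k}: f^{-1}(U) = {x1, x3} ∉ τ_X ✗.
  U = {i, j, k}: f^{-1}(U) = {x1, x2, x3} ∈ τ_X ✓.
  U = {h, i, j, k}: f^{-1}(U) = {x1, x2, x3} ∈ τ_X ✓.
Found U = {k} with f^{-1}(U) = {x1} not in τ_X. Therefore f is NOT continuous.


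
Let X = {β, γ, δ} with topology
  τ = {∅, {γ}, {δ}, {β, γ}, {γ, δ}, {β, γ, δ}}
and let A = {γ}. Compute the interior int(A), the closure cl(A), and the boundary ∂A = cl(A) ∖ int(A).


int(A) = {γ}, cl(A) = {β, γ}, ∂A = {β}.

Closed sets in (X, τ) are complements of opens:
  closed(X, τ) = {∅, {β}, {δ}, {β, γ}, {β, δ}, {β, γ, δ}}.
int(A) = ⋃ {U ∈ τ : U ⊆ A}. Opens contained in A: ∅, {γ}.
Taking the union of these: int(A) = {γ}.
cl(A) = ⋂ {C closed : A ⊆ C}. Closed sets containing A: {β, γ}, {β, γ, δ}.
Intersecting these: cl(A) = {β, γ}.
∂A = cl(A) ∖ int(A) = {β, γ} ∖ {γ} = {β}.


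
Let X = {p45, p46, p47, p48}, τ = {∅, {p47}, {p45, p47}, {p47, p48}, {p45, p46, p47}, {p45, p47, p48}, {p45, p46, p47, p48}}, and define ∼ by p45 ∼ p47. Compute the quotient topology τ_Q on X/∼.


X/∼ = {[p45=p47], [p46], [p48]}; |τ_Q| = 5.

Equivalence classes: [p45=p47], [p46], [p48].
Quotient map π: X → X/∼ sends p45 ↦ [p45=p47], p46 ↦ [p46], p47 ↦ [p45=p47], p48 ↦ [p48].
For each subset V ⊆ X/∼, compute π^{-1}(V) ⊆ X and check whether π^{-1}(V) ∈ τ. V is open in τ_Q iff π^{-1}(V) ∈ τ.
  V = {}: π^{-1}(V) = ∅ ∈ τ ✓.
  V = {[p45=p47]}: π^{-1}(V) = {p45, p47} ∈ τ ✓.
  V = {[p46]}: π^{-1}(V) = {p46} ∉ τ ✗.
  V = {[p45=p47], [p46]}: π^{-1}(V) = {p45, p46, p47} ∈ τ ✓.
  V = {[p48]}: π^{-1}(V) = {p48} ∉ τ ✗.
  V = {[p45=p47], [p48]}: π^{-1}(V) = {p45, p47, p48} ∈ τ ✓.
  V = {[p46], [p48]}: π^{-1}(V) = {p46, p48} ∉ τ ✗.
  V = {[p45=p47], [p46], [p48]}: π^{-1}(V) = {p45, p46, p47, p48} ∈ τ ✓.
Open sets in the quotient: τ_Q = {{}, {[p45=p47]}, {[p45=p47], [p46]}, {[p45=p47], [p48]}, {[p45=p47], [p46], [p48]}} (5 elements).


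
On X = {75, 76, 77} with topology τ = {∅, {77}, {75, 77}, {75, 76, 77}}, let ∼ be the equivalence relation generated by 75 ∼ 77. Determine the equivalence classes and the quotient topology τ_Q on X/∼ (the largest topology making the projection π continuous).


X/∼ = {[75=77], [76]}; |τ_Q| = 3.

Equivalence classes: [75=77], [76].
Quotient map π: X → X/∼ sends 75 ↦ [75=77], 76 ↦ [76], 77 ↦ [75=77].
For each subset V ⊆ X/∼, compute π^{-1}(V) ⊆ X and check whether π^{-1}(V) ∈ τ. V is open in τ_Q iff π^{-1}(V) ∈ τ.
  V = {}: π^{-1}(V) = ∅ ∈ τ ✓.
  V = {[75=77]}: π^{-1}(V) = {75, 77} ∈ τ ✓.
  V = {[76]}: π^{-1}(V) = {76} ∉ τ ✗.
  V = {[75=77], [76]}: π^{-1}(V) = {75, 76, 77} ∈ τ ✓.
Open sets in the quotient: τ_Q = {{}, {[75=77]}, {[75=77], [76]}} (3 elements).


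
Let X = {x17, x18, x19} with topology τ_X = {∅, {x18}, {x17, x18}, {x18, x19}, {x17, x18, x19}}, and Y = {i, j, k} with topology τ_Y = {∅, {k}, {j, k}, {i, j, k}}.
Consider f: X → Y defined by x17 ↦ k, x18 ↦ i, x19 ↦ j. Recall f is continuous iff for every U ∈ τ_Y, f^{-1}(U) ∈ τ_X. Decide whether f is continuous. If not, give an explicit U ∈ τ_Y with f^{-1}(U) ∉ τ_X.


f is NOT continuous.

Compute f^{-1}(U) for each U ∈ τ_Y:
  U = ∅: f^{-1}(U) = ∅ ∈ τ_X ✓.
  U = {k}: f^{-1}(U) = {x17} ∉ τ_X ✗.
  U = {j, k}: f^{-1}(U) = {x17, x19} ∉ τ_X ✗.
  U = {i, j, k}: f^{-1}(U) = {x17, x18, x19} ∈ τ_X ✓.
Found U = {k} with f^{-1}(U) = {x17} not in τ_X. Therefore f is NOT continuous.


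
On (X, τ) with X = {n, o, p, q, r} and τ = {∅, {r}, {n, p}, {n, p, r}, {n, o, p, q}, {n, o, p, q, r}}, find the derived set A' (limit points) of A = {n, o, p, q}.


A' = {n, o, p, q}

For each x ∈ X, list the open sets U ∈ τ with x ∈ U, then check whether U ∩ (A ∖ {x}) ≠ ∅ for every such U.
  x = n: opens ∋ x are {n, p}, {n, p, r}, {n, o, p, q}, {n, o, p, q, r}; each meets A ∖ {n}, so x IS a limit point.
  x = o: opens ∋ x are {n, o, p, q}, {n, o, p, q, r}; each meets A ∖ {o}, so x IS a limit point.
  x = p: opens ∋ x are {n, p}, {n, p, r}, {n, o, p, q}, {n, o, p, q, r}; each meets A ∖ {p}, so x IS a limit point.
  x = q: opens ∋ x are {n, o, p, q}, {n, o, p, q, r}; each meets A ∖ {q}, so x IS a limit point.
  x = r: open {r} ∋ x has {r} ∩ (A ∖ {r}) = ∅, so x is NOT a limit point.
Collecting: A' = {n, o, p, q}.


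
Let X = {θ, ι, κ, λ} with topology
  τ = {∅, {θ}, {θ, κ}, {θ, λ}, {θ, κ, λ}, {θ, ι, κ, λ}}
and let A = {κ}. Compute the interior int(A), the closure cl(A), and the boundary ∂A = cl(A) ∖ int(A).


int(A) = ∅, cl(A) = {ι, κ}, ∂A = {ι, κ}.

Closed sets in (X, τ) are complements of opens:
  closed(X, τ) = {∅, {ι}, {ι, κ}, {ι, λ}, {ι, κ, λ}, {θ, ι, κ, λ}}.
int(A) = ⋃ {U ∈ τ : U ⊆ A}. Opens contained in A: ∅.
Taking the union of these: int(A) = ∅.
cl(A) = ⋂ {C closed : A ⊆ C}. Closed sets containing A: {ι, κ}, {ι, κ, λ}, {θ, ι, κ, λ}.
Intersecting these: cl(A) = {ι, κ}.
∂A = cl(A) ∖ int(A) = {ι, κ} ∖ ∅ = {ι, κ}.


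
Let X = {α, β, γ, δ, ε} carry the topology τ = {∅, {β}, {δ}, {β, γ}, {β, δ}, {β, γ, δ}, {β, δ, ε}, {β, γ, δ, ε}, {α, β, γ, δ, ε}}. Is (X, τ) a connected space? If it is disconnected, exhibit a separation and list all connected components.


(X, τ) is connected.

Find clopen sets (U ∈ τ with X ∖ U ∈ τ):
  U = ∅, X ∖ U = {α, β, γ, δ, ε} — both open, so U is clopen.
  U = {α, β, γ, δ, ε}, X ∖ U = ∅ — both open, so U is clopen.
Only trivial clopens (∅ and X) exist, so (X, τ) is connected.
Compute connected components by grouping points that agree on all clopens:
  component: {α, β, γ, δ, ε}


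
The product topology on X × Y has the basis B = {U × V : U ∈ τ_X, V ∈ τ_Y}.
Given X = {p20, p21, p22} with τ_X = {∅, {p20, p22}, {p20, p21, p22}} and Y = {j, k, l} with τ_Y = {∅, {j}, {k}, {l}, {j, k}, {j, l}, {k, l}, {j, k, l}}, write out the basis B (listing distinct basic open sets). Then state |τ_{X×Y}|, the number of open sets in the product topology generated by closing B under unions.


Basis B = {∅ × ∅, {p20, p22} × {j}, {p20, p22} × {k}, {p20, p22} × {l}, {p20, p21, p22} × {j}, {p20, p21, p22} × {k}, {p20, p21, p22} × {l}, {p20, p22} × {j, k}, {p20, p22} × {j, l}, {p20, p22} × {k, l}, {p20, p22} × {j, k, l}, {p20, p21, p22} × {j, k}, {p20, p21, p22} × {j, l}, {p20, p21, p22} × {k, l}, {p20, p21, p22} × {j, k, l}}; |τ_{X×Y}| = 27.

Enumerate products U × V with U ∈ τ_X, V ∈ τ_Y (deduplicated):
  ∅ × ∅ = {} (∅)
  {p20, p22} × {j} = {(p20,j), (p22,j)}
  {p20, p22} × {k} = {(p20,k), (p22,k)}
  {p20, p22} × {l} = {(p20,l), (p22,l)}
  {p20, p21, p22} × {j} = {(p20,j), (p21,j), (p22,j)}
  {p20, p21, p22} × {k} = {(p20,k), (p21,k), (p22,k)}
  {p20, p21, p22} × {l} = {(p20,l), (p21,l), (p22,l)}
  {p20, p22} × {j, k} = {(p20,j), (p20,k), (p22,j), (p22,k)}
  {p20, p22} × {j, l} = {(p20,j), (p20,l), (p22,j), (p22,l)}
  {p20, p22} × {k, l} = {(p20,k), (p20,l), (p22,k), (p22,l)}
  {p20, p22} × {j, k, l} = {(p20,j), (p20,k), (p20,l), (p22,j), (p22,k), (p22,l)}
  {p20, p21, p22} × {j, k} = {(p20,j), (p20,k), (p21,j), (p21,k), (p22,j), (p22,k)}
  {p20, p21, p22} × {j, l} = {(p20,j), (p20,l), (p21,j), (p21,l), (p22,j), (p22,l)}
  {p20, p21, p22} × {k, l} = {(p20,k), (p20,l), (p21,k), (p21,l), (p22,k), (p22,l)}
  {p20, p21, p22} × {j, k, l} = {(p20,j), (p20,k), (p20,l), (p21,j), (p21,k), (p21,l), (p22,j), (p22,k), (p22,l)}
These 15 distinct sets form the basis B.
Close under arbitrary unions to get τ_{X×Y}; counting gives |τ_{X×Y}| = 27.


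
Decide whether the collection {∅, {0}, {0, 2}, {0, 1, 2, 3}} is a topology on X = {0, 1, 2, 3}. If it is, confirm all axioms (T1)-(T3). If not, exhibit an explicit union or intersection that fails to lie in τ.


τ IS a topology on X.

Axiom (T1): ∅ ∈ τ? Yes; X ∈ τ? Yes.
Axiom (T2/T3): check pairwise unions and intersections of members of τ.
All pairwise intersections and unions checked — each lies in τ. Therefore τ satisfies (T1), (T2), (T3): it IS a topology on X.


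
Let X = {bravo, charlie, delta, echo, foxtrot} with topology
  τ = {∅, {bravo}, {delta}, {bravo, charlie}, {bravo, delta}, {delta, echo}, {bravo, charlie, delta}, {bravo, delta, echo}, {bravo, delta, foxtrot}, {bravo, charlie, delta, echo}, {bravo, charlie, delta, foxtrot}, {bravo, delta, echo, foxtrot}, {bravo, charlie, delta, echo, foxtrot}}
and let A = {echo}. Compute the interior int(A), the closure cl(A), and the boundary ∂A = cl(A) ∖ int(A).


int(A) = ∅, cl(A) = {echo}, ∂A = {echo}.

Closed sets in (X, τ) are complements of opens:
  closed(X, τ) = {∅, {charlie}, {echo}, {foxtrot}, {charlie, echo}, {charlie, foxtrot}, {echo, foxtrot}, {bravo, charlie, foxtrot}, {charlie, echo, foxtrot}, {delta, echo, foxtrot}, {bravo, charlie, echo, foxtrot}, {charlie, delta, echo, foxtrot}, {bravo, charlie, delta, echo, foxtrot}}.
int(A) = ⋃ {U ∈ τ : U ⊆ A}. Opens contained in A: ∅.
Taking the union of these: int(A) = ∅.
cl(A) = ⋂ {C closed : A ⊆ C}. Closed sets containing A: {echo}, {charlie, echo}, {echo, foxtrot}, {charlie, echo, foxtrot}, {delta, echo, foxtrot}, {bravo, charlie, echo, foxtrot}, {charlie, delta, echo, foxtrot}, {bravo, charlie, delta, echo, foxtrot}.
Intersecting these: cl(A) = {echo}.
∂A = cl(A) ∖ int(A) = {echo} ∖ ∅ = {echo}.


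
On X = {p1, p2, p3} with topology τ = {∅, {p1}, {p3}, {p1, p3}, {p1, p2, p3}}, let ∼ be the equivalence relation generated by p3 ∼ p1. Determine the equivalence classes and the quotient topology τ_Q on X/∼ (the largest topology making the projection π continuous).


X/∼ = {[p1=p3], [p2]}; |τ_Q| = 3.

Equivalence classes: [p1=p3], [p2].
Quotient map π: X → X/∼ sends p1 ↦ [p1=p3], p2 ↦ [p2], p3 ↦ [p1=p3].
For each subset V ⊆ X/∼, compute π^{-1}(V) ⊆ X and check whether π^{-1}(V) ∈ τ. V is open in τ_Q iff π^{-1}(V) ∈ τ.
  V = {}: π^{-1}(V) = ∅ ∈ τ ✓.
  V = {[p1=p3]}: π^{-1}(V) = {p1, p3} ∈ τ ✓.
  V = {[p2]}: π^{-1}(V) = {p2} ∉ τ ✗.
  V = {[p1=p3], [p2]}: π^{-1}(V) = {p1, p2, p3} ∈ τ ✓.
Open sets in the quotient: τ_Q = {{}, {[p1=p3]}, {[p1=p3], [p2]}} (3 elements).


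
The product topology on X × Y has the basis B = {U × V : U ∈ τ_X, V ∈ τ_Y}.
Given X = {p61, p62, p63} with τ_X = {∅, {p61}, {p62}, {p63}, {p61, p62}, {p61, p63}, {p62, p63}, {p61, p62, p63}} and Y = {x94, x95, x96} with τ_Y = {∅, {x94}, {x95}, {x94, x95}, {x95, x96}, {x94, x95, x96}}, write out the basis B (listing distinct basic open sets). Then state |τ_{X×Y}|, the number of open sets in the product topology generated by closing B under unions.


Basis B = {∅ × ∅, {p61} × {x94}, {p61} × {x95}, {p62} × {x94}, {p62} × {x95}, {p63} × {x94}, {p63} × {x95}, {p61} × {x94, x95}, {p61, p62} × {x94}, {p61, p63} × {x94}, {p61} × {x95, x96}, {p61, p62} × {x95}, {p61, p63} × {x95}, {p62} × {x94, x95}, {p62, p63} × {x94}, {p62} × {x95, x96}, {p62, p63} × {x95}, {p63} × {x94, x95}, {p63} × {x95, x96}, {p61} × {x94, x95, x96}, {p61, p62, p63} × {x94}, {p61, p62, p63} × {x95}, {p62} × {x94, x95, x96}, {p63} × {x94, x95, x96}, {p61, p62} × {x94, x95}, {p61, p63} × {x94, x95}, {p61, p62} × {x95, x96}, {p61, p63} × {x95, x96}, {p62, p63} × {x94, x95}, {p62, p63} × {x95, x96}, {p61, p62} × {x94, x95, x96}, {p61, p63} × {x94, x95, x96}, {p61, p62, p63} × {x94, x95}, {p61, p62, p63} × {x95, x96}, {p62, p63} × {x94, x95, x96}, {p61, p62, p63} × {x94, x95, x96}}; |τ_{X×Y}| = 216.

Enumerate products U × V with U ∈ τ_X, V ∈ τ_Y (deduplicated):
  ∅ × ∅ = {} (∅)
  {p61} × {x94} = {(p61,x94)}
  {p61} × {x95} = {(p61,x95)}
  {p62} × {x94} = {(p62,x94)}
  {p62} × {x95} = {(p62,x95)}
  {p63} × {x94} = {(p63,x94)}
  {p63} × {x95} = {(p63,x95)}
  {p61} × {x94, x95} = {(p61,x94), (p61,x95)}
  {p61, p62} × {x94} = {(p61,x94), (p62,x94)}
  {p61, p63} × {x94} = {(p61,x94), (p63,x94)}
  {p61} × {x95, x96} = {(p61,x95), (p61,x96)}
  {p61, p62} × {x95} = {(p61,x95), (p62,x95)}
  {p61, p63} × {x95} = {(p61,x95), (p63,x95)}
  {p62} × {x94, x95} = {(p62,x94), (p62,x95)}
  {p62, p63} × {x94} = {(p62,x94), (p63,x94)}
  {p62} × {x95, x96} = {(p62,x95), (p62,x96)}
  {p62, p63} × {x95} = {(p62,x95), (p63,x95)}
  {p63} × {x94, x95} = {(p63,x94), (p63,x95)}
  {p63} × {x95, x96} = {(p63,x95), (p63,x96)}
  {p61} × {x94, x95, x96} = {(p61,x94), (p61,x95), (p61,x96)}
  {p61, p62, p63} × {x94} = {(p61,x94), (p62,x94), (p63,x94)}
  {p61, p62, p63} × {x95} = {(p61,x95), (p62,x95), (p63,x95)}
  {p62} × {x94, x95, x96} = {(p62,x94), (p62,x95), (p62,x96)}
  {p63} × {x94, x95, x96} = {(p63,x94), (p63,x95), (p63,x96)}
  {p61, p62} × {x94, x95} = {(p61,x94), (p61,x95), (p62,x94), (p62,x95)}
  {p61, p63} × {x94, x95} = {(p61,x94), (p61,x95), (p63,x94), (p63,x95)}
  {p61, p62} × {x95, x96} = {(p61,x95), (p61,x96), (p62,x95), (p62,x96)}
  {p61, p63} × {x95, x96} = {(p61,x95), (p61,x96), (p63,x95), (p63,x96)}
  {p62, p63} × {x94, x95} = {(p62,x94), (p62,x95), (p63,x94), (p63,x95)}
  {p62, p63} × {x95, x96} = {(p62,x95), (p62,x96), (p63,x95), (p63,x96)}
  {p61, p62} × {x94, x95, x96} = {(p61,x94), (p61,x95), (p61,x96), (p62,x94), (p62,x95), (p62,x96)}
  {p61, p63} × {x94, x95, x96} = {(p61,x94), (p61,x95), (p61,x96), (p63,x94), (p63,x95), (p63,x96)}
  {p61, p62, p63} × {x94, x95} = {(p61,x94), (p61,x95), (p62,x94), (p62,x95), (p63,x94), (p63,x95)}
  {p61, p62, p63} × {x95, x96} = {(p61,x95), (p61,x96), (p62,x95), (p62,x96), (p63,x95), (p63,x96)}
  {p62, p63} × {x94, x95, x96} = {(p62,x94), (p62,x95), (p62,x96), (p63,x94), (p63,x95), (p63,x96)}
  {p61, p62, p63} × {x94, x95, x96} = {(p61,x94), (p61,x95), (p61,x96), (p62,x94), (p62,x95), (p62,x96), (p63,x94), (p63,x95), (p63,x96)}
These 36 distinct sets form the basis B.
Close under arbitrary unions to get τ_{X×Y}; counting gives |τ_{X×Y}| = 216.


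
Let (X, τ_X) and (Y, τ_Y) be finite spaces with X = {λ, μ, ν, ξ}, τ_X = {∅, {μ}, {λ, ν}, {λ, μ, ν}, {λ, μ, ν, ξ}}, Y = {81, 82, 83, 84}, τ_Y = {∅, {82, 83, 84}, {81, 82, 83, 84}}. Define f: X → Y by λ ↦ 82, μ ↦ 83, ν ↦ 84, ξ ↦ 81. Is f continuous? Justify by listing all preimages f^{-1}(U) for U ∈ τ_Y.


f IS continuous.

Compute f^{-1}(U) for each U ∈ τ_Y:
  U = ∅: f^{-1}(U) = ∅ ∈ τ_X ✓.
  U = {82, 83, 84}: f^{-1}(U) = {λ, μ, ν} ∈ τ_X ✓.
  U = {81, 82, 83, 84}: f^{-1}(U) = {λ, μ, ν, ξ} ∈ τ_X ✓.
Every preimage lies in τ_X, so f IS continuous.


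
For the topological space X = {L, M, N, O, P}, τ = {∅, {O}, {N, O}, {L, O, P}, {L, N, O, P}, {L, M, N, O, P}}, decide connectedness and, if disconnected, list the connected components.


(X, τ) is connected.

Find clopen sets (U ∈ τ with X ∖ U ∈ τ):
  U = ∅, X ∖ U = {L, M, N, O, P} — both open, so U is clopen.
  U = {L, M, N, O, P}, X ∖ U = ∅ — both open, so U is clopen.
Only trivial clopens (∅ and X) exist, so (X, τ) is connected.
Compute connected components by grouping points that agree on all clopens:
  component: {L, M, N, O, P}


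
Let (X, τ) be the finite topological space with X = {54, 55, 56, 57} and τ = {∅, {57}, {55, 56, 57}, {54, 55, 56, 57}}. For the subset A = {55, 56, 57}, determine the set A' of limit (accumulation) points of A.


A' = {54, 55, 56}

For each x ∈ X, list the open sets U ∈ τ with x ∈ U, then check whether U ∩ (A ∖ {x}) ≠ ∅ for every such U.
  x = 54: opens ∋ x are {54, 55, 56, 57}; each meets A ∖ {54}, so x IS a limit point.
  x = 55: opens ∋ x are {55, 56, 57}, {54, 55, 56, 57}; each meets A ∖ {55}, so x IS a limit point.
  x = 56: opens ∋ x are {55, 56, 57}, {54, 55, 56, 57}; each meets A ∖ {56}, so x IS a limit point.
  x = 57: open {57} ∋ x has {57} ∩ (A ∖ {57}) = ∅, so x is NOT a limit point.
Collecting: A' = {54, 55, 56}.


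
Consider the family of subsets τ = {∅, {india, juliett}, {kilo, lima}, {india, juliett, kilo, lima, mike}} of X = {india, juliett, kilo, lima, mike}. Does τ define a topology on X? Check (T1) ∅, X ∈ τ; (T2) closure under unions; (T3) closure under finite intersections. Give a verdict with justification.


τ is NOT a topology on X.

Axiom (T1): ∅ ∈ τ? Yes; X ∈ τ? Yes.
Axiom (T2/T3): check pairwise unions and intersections of members of τ.
Counterexample for (T2): {india, juliett} ∪ {kilo, lima} = {india, juliett, kilo, lima} ∉ τ. Therefore τ is NOT a topology.


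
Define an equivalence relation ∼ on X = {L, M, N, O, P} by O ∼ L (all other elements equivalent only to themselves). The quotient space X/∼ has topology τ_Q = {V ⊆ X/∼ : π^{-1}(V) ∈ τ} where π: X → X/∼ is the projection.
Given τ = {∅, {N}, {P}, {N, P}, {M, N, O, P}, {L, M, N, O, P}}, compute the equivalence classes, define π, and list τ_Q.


X/∼ = {[L=O], [M], [N], [P]}; |τ_Q| = 5.

Equivalence classes: [L=O], [M], [N], [P].
Quotient map π: X → X/∼ sends L ↦ [L=O], M ↦ [M], N ↦ [N], O ↦ [L=O], P ↦ [P].
For each subset V ⊆ X/∼, compute π^{-1}(V) ⊆ X and check whether π^{-1}(V) ∈ τ. V is open in τ_Q iff π^{-1}(V) ∈ τ.
  V = {}: π^{-1}(V) = ∅ ∈ τ ✓.
  V = {[L=O]}: π^{-1}(V) = {L, O} ∉ τ ✗.
  V = {[M]}: π^{-1}(V) = {M} ∉ τ ✗.
  V = {[L=O], [M]}: π^{-1}(V) = {L, M, O} ∉ τ ✗.
  V = {[N]}: π^{-1}(V) = {N} ∈ τ ✓.
  V = {[L=O], [N]}: π^{-1}(V) = {L, N, O} ∉ τ ✗.
  V = {[M], [N]}: π^{-1}(V) = {M, N} ∉ τ ✗.
  V = {[L=O], [M], [N]}: π^{-1}(V) = {L, M, N, O} ∉ τ ✗.
  V = {[P]}: π^{-1}(V) = {P} ∈ τ ✓.
  V = {[L=O], [P]}: π^{-1}(V) = {L, O, P} ∉ τ ✗.
  V = {[M], [P]}: π^{-1}(V) = {M, P} ∉ τ ✗.
  V = {[L=O], [M], [P]}: π^{-1}(V) = {L, M, O, P} ∉ τ ✗.
  V = {[N], [P]}: π^{-1}(V) = {N, P} ∈ τ ✓.
  V = {[L=O], [N], [P]}: π^{-1}(V) = {L, N, O, P} ∉ τ ✗.
  V = {[M], [N], [P]}: π^{-1}(V) = {M, N, P} ∉ τ ✗.
  V = {[L=O], [M], [N], [P]}: π^{-1}(V) = {L, M, N, O, P} ∈ τ ✓.
Open sets in the quotient: τ_Q = {{}, {[N]}, {[P]}, {[N], [P]}, {[L=O], [M], [N], [P]}} (5 elements).
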